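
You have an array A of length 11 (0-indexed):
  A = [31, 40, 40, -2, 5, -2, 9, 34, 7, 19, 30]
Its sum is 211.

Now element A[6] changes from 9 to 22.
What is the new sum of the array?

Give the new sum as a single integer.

Old value at index 6: 9
New value at index 6: 22
Delta = 22 - 9 = 13
New sum = old_sum + delta = 211 + (13) = 224

Answer: 224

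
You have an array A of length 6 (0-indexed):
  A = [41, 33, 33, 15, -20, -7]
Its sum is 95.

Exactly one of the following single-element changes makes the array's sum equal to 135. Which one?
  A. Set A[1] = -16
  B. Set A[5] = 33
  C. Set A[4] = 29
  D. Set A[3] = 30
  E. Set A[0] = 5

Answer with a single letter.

Answer: B

Derivation:
Option A: A[1] 33->-16, delta=-49, new_sum=95+(-49)=46
Option B: A[5] -7->33, delta=40, new_sum=95+(40)=135 <-- matches target
Option C: A[4] -20->29, delta=49, new_sum=95+(49)=144
Option D: A[3] 15->30, delta=15, new_sum=95+(15)=110
Option E: A[0] 41->5, delta=-36, new_sum=95+(-36)=59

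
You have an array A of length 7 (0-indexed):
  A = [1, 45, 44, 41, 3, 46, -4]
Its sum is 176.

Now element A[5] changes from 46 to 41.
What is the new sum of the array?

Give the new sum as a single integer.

Answer: 171

Derivation:
Old value at index 5: 46
New value at index 5: 41
Delta = 41 - 46 = -5
New sum = old_sum + delta = 176 + (-5) = 171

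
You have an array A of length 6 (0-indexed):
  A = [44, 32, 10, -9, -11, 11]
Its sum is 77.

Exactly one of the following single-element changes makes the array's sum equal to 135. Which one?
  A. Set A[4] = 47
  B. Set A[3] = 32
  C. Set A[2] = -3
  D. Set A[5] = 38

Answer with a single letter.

Answer: A

Derivation:
Option A: A[4] -11->47, delta=58, new_sum=77+(58)=135 <-- matches target
Option B: A[3] -9->32, delta=41, new_sum=77+(41)=118
Option C: A[2] 10->-3, delta=-13, new_sum=77+(-13)=64
Option D: A[5] 11->38, delta=27, new_sum=77+(27)=104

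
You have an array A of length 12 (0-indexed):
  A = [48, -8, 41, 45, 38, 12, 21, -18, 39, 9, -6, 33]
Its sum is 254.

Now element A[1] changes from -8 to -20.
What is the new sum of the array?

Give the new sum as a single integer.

Old value at index 1: -8
New value at index 1: -20
Delta = -20 - -8 = -12
New sum = old_sum + delta = 254 + (-12) = 242

Answer: 242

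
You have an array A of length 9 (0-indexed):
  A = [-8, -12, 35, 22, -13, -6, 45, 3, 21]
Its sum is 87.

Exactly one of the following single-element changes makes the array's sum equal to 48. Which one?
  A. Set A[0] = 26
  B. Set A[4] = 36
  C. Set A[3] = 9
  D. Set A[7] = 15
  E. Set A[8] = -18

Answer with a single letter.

Answer: E

Derivation:
Option A: A[0] -8->26, delta=34, new_sum=87+(34)=121
Option B: A[4] -13->36, delta=49, new_sum=87+(49)=136
Option C: A[3] 22->9, delta=-13, new_sum=87+(-13)=74
Option D: A[7] 3->15, delta=12, new_sum=87+(12)=99
Option E: A[8] 21->-18, delta=-39, new_sum=87+(-39)=48 <-- matches target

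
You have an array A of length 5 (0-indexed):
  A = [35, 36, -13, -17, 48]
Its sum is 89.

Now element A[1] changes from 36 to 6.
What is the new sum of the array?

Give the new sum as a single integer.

Answer: 59

Derivation:
Old value at index 1: 36
New value at index 1: 6
Delta = 6 - 36 = -30
New sum = old_sum + delta = 89 + (-30) = 59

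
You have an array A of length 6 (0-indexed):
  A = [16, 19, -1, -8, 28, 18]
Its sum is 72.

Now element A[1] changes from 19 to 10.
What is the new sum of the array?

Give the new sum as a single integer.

Answer: 63

Derivation:
Old value at index 1: 19
New value at index 1: 10
Delta = 10 - 19 = -9
New sum = old_sum + delta = 72 + (-9) = 63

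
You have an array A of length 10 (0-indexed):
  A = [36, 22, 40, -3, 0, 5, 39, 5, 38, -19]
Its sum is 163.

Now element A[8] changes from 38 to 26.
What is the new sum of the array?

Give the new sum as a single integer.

Answer: 151

Derivation:
Old value at index 8: 38
New value at index 8: 26
Delta = 26 - 38 = -12
New sum = old_sum + delta = 163 + (-12) = 151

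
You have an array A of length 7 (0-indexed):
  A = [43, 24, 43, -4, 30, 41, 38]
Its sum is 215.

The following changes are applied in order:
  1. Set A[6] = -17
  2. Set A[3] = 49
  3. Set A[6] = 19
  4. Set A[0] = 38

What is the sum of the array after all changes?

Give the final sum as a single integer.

Initial sum: 215
Change 1: A[6] 38 -> -17, delta = -55, sum = 160
Change 2: A[3] -4 -> 49, delta = 53, sum = 213
Change 3: A[6] -17 -> 19, delta = 36, sum = 249
Change 4: A[0] 43 -> 38, delta = -5, sum = 244

Answer: 244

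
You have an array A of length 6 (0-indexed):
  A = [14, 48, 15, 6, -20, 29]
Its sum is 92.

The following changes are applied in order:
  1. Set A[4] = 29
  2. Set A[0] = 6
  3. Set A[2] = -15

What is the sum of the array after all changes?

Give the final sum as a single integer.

Answer: 103

Derivation:
Initial sum: 92
Change 1: A[4] -20 -> 29, delta = 49, sum = 141
Change 2: A[0] 14 -> 6, delta = -8, sum = 133
Change 3: A[2] 15 -> -15, delta = -30, sum = 103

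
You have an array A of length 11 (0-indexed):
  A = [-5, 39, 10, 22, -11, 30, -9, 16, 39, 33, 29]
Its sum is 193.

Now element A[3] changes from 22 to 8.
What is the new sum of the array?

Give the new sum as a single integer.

Old value at index 3: 22
New value at index 3: 8
Delta = 8 - 22 = -14
New sum = old_sum + delta = 193 + (-14) = 179

Answer: 179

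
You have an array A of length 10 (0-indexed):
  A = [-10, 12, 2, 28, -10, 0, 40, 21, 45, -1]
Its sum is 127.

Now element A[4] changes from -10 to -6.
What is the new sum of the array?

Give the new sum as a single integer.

Answer: 131

Derivation:
Old value at index 4: -10
New value at index 4: -6
Delta = -6 - -10 = 4
New sum = old_sum + delta = 127 + (4) = 131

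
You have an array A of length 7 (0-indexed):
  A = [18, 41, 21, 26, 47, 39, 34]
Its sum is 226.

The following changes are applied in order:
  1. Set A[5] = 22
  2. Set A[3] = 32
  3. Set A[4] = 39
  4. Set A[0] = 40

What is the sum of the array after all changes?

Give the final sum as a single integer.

Answer: 229

Derivation:
Initial sum: 226
Change 1: A[5] 39 -> 22, delta = -17, sum = 209
Change 2: A[3] 26 -> 32, delta = 6, sum = 215
Change 3: A[4] 47 -> 39, delta = -8, sum = 207
Change 4: A[0] 18 -> 40, delta = 22, sum = 229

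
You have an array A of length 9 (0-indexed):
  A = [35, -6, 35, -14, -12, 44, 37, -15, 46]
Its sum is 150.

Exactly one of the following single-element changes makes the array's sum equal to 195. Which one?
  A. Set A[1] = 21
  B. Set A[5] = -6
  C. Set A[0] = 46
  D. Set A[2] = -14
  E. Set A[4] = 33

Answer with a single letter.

Answer: E

Derivation:
Option A: A[1] -6->21, delta=27, new_sum=150+(27)=177
Option B: A[5] 44->-6, delta=-50, new_sum=150+(-50)=100
Option C: A[0] 35->46, delta=11, new_sum=150+(11)=161
Option D: A[2] 35->-14, delta=-49, new_sum=150+(-49)=101
Option E: A[4] -12->33, delta=45, new_sum=150+(45)=195 <-- matches target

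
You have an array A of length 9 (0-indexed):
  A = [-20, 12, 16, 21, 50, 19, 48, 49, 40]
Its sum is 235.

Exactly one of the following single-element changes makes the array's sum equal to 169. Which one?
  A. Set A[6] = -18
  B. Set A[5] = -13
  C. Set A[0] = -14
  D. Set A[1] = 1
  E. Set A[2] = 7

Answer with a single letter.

Option A: A[6] 48->-18, delta=-66, new_sum=235+(-66)=169 <-- matches target
Option B: A[5] 19->-13, delta=-32, new_sum=235+(-32)=203
Option C: A[0] -20->-14, delta=6, new_sum=235+(6)=241
Option D: A[1] 12->1, delta=-11, new_sum=235+(-11)=224
Option E: A[2] 16->7, delta=-9, new_sum=235+(-9)=226

Answer: A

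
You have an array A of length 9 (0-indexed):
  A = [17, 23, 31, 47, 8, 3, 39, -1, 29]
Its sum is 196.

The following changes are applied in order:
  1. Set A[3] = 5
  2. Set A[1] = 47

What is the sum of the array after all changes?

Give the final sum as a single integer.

Answer: 178

Derivation:
Initial sum: 196
Change 1: A[3] 47 -> 5, delta = -42, sum = 154
Change 2: A[1] 23 -> 47, delta = 24, sum = 178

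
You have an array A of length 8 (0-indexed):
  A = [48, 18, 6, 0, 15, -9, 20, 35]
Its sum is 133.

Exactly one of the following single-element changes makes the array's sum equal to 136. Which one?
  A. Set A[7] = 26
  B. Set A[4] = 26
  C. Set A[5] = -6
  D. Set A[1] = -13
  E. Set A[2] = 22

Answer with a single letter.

Option A: A[7] 35->26, delta=-9, new_sum=133+(-9)=124
Option B: A[4] 15->26, delta=11, new_sum=133+(11)=144
Option C: A[5] -9->-6, delta=3, new_sum=133+(3)=136 <-- matches target
Option D: A[1] 18->-13, delta=-31, new_sum=133+(-31)=102
Option E: A[2] 6->22, delta=16, new_sum=133+(16)=149

Answer: C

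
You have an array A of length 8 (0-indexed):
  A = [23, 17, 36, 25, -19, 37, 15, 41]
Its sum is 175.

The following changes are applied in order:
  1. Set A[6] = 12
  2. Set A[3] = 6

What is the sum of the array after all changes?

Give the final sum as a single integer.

Answer: 153

Derivation:
Initial sum: 175
Change 1: A[6] 15 -> 12, delta = -3, sum = 172
Change 2: A[3] 25 -> 6, delta = -19, sum = 153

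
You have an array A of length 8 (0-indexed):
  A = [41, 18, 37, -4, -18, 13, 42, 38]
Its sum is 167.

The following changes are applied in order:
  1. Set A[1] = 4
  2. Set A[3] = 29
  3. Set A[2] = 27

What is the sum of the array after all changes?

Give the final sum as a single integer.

Initial sum: 167
Change 1: A[1] 18 -> 4, delta = -14, sum = 153
Change 2: A[3] -4 -> 29, delta = 33, sum = 186
Change 3: A[2] 37 -> 27, delta = -10, sum = 176

Answer: 176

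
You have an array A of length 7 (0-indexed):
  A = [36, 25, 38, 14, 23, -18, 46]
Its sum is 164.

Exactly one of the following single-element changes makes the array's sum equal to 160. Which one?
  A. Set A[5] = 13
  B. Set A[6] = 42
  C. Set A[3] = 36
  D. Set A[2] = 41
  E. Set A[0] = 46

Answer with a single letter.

Option A: A[5] -18->13, delta=31, new_sum=164+(31)=195
Option B: A[6] 46->42, delta=-4, new_sum=164+(-4)=160 <-- matches target
Option C: A[3] 14->36, delta=22, new_sum=164+(22)=186
Option D: A[2] 38->41, delta=3, new_sum=164+(3)=167
Option E: A[0] 36->46, delta=10, new_sum=164+(10)=174

Answer: B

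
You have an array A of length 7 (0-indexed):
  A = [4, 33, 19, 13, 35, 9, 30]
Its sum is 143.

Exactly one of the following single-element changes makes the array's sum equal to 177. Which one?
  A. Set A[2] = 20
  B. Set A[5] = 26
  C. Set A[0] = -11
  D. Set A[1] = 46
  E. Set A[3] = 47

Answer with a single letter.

Answer: E

Derivation:
Option A: A[2] 19->20, delta=1, new_sum=143+(1)=144
Option B: A[5] 9->26, delta=17, new_sum=143+(17)=160
Option C: A[0] 4->-11, delta=-15, new_sum=143+(-15)=128
Option D: A[1] 33->46, delta=13, new_sum=143+(13)=156
Option E: A[3] 13->47, delta=34, new_sum=143+(34)=177 <-- matches target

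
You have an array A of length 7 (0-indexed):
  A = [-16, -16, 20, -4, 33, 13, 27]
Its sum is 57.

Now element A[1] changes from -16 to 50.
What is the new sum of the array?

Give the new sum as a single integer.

Answer: 123

Derivation:
Old value at index 1: -16
New value at index 1: 50
Delta = 50 - -16 = 66
New sum = old_sum + delta = 57 + (66) = 123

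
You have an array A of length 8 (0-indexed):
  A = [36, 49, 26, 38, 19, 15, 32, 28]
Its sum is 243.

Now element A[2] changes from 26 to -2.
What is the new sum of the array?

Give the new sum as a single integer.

Old value at index 2: 26
New value at index 2: -2
Delta = -2 - 26 = -28
New sum = old_sum + delta = 243 + (-28) = 215

Answer: 215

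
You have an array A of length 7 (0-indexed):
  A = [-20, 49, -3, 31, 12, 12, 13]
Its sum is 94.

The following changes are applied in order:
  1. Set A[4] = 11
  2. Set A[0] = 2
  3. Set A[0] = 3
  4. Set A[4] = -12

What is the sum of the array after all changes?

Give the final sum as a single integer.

Initial sum: 94
Change 1: A[4] 12 -> 11, delta = -1, sum = 93
Change 2: A[0] -20 -> 2, delta = 22, sum = 115
Change 3: A[0] 2 -> 3, delta = 1, sum = 116
Change 4: A[4] 11 -> -12, delta = -23, sum = 93

Answer: 93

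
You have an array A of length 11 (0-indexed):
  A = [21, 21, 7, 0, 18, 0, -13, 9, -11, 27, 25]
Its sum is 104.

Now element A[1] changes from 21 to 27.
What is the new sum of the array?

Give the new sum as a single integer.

Old value at index 1: 21
New value at index 1: 27
Delta = 27 - 21 = 6
New sum = old_sum + delta = 104 + (6) = 110

Answer: 110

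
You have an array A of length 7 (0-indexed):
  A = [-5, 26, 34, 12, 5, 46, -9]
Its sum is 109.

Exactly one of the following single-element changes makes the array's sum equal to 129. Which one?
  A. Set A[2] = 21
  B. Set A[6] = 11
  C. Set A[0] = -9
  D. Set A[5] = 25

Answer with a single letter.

Option A: A[2] 34->21, delta=-13, new_sum=109+(-13)=96
Option B: A[6] -9->11, delta=20, new_sum=109+(20)=129 <-- matches target
Option C: A[0] -5->-9, delta=-4, new_sum=109+(-4)=105
Option D: A[5] 46->25, delta=-21, new_sum=109+(-21)=88

Answer: B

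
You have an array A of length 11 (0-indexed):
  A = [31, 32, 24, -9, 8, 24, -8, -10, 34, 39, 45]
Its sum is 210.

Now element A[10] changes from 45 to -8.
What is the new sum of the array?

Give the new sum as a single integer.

Old value at index 10: 45
New value at index 10: -8
Delta = -8 - 45 = -53
New sum = old_sum + delta = 210 + (-53) = 157

Answer: 157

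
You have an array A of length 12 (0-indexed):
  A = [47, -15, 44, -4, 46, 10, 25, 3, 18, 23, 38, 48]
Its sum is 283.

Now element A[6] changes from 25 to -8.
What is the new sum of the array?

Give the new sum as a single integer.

Old value at index 6: 25
New value at index 6: -8
Delta = -8 - 25 = -33
New sum = old_sum + delta = 283 + (-33) = 250

Answer: 250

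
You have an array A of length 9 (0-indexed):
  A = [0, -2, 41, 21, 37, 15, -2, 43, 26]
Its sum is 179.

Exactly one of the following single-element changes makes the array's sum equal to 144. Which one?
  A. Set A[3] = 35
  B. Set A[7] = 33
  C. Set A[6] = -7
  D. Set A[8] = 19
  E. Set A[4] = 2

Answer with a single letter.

Option A: A[3] 21->35, delta=14, new_sum=179+(14)=193
Option B: A[7] 43->33, delta=-10, new_sum=179+(-10)=169
Option C: A[6] -2->-7, delta=-5, new_sum=179+(-5)=174
Option D: A[8] 26->19, delta=-7, new_sum=179+(-7)=172
Option E: A[4] 37->2, delta=-35, new_sum=179+(-35)=144 <-- matches target

Answer: E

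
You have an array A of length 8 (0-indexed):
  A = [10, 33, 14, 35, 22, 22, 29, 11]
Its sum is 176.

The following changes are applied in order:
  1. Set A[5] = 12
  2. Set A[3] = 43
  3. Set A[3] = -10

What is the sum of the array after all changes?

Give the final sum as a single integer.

Initial sum: 176
Change 1: A[5] 22 -> 12, delta = -10, sum = 166
Change 2: A[3] 35 -> 43, delta = 8, sum = 174
Change 3: A[3] 43 -> -10, delta = -53, sum = 121

Answer: 121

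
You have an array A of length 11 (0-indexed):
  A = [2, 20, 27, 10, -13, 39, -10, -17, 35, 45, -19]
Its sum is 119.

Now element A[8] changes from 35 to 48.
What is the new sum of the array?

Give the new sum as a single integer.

Old value at index 8: 35
New value at index 8: 48
Delta = 48 - 35 = 13
New sum = old_sum + delta = 119 + (13) = 132

Answer: 132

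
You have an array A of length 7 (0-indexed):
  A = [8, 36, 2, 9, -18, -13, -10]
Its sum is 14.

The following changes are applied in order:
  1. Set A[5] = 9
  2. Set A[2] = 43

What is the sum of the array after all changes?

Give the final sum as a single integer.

Answer: 77

Derivation:
Initial sum: 14
Change 1: A[5] -13 -> 9, delta = 22, sum = 36
Change 2: A[2] 2 -> 43, delta = 41, sum = 77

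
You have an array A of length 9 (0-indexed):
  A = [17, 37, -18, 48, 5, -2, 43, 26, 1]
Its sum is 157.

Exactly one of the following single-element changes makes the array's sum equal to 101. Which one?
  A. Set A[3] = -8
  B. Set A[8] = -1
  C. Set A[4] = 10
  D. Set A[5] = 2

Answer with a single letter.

Option A: A[3] 48->-8, delta=-56, new_sum=157+(-56)=101 <-- matches target
Option B: A[8] 1->-1, delta=-2, new_sum=157+(-2)=155
Option C: A[4] 5->10, delta=5, new_sum=157+(5)=162
Option D: A[5] -2->2, delta=4, new_sum=157+(4)=161

Answer: A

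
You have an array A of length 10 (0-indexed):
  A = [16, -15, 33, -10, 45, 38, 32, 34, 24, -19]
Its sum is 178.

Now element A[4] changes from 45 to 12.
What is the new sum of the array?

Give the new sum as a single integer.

Answer: 145

Derivation:
Old value at index 4: 45
New value at index 4: 12
Delta = 12 - 45 = -33
New sum = old_sum + delta = 178 + (-33) = 145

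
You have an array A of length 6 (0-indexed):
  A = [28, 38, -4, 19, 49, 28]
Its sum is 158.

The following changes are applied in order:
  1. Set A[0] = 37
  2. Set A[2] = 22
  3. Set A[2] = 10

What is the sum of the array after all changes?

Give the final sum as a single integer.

Initial sum: 158
Change 1: A[0] 28 -> 37, delta = 9, sum = 167
Change 2: A[2] -4 -> 22, delta = 26, sum = 193
Change 3: A[2] 22 -> 10, delta = -12, sum = 181

Answer: 181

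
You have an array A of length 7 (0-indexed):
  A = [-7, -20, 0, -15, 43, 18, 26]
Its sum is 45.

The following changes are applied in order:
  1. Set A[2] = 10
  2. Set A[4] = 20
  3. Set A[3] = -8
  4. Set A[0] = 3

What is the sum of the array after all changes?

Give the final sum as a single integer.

Answer: 49

Derivation:
Initial sum: 45
Change 1: A[2] 0 -> 10, delta = 10, sum = 55
Change 2: A[4] 43 -> 20, delta = -23, sum = 32
Change 3: A[3] -15 -> -8, delta = 7, sum = 39
Change 4: A[0] -7 -> 3, delta = 10, sum = 49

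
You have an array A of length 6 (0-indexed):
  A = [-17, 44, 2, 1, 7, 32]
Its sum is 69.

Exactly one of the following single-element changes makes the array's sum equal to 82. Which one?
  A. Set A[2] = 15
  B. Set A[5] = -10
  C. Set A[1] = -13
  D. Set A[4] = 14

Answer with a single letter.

Answer: A

Derivation:
Option A: A[2] 2->15, delta=13, new_sum=69+(13)=82 <-- matches target
Option B: A[5] 32->-10, delta=-42, new_sum=69+(-42)=27
Option C: A[1] 44->-13, delta=-57, new_sum=69+(-57)=12
Option D: A[4] 7->14, delta=7, new_sum=69+(7)=76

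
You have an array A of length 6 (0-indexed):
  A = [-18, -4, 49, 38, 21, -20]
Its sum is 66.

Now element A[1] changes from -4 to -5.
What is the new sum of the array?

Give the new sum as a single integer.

Answer: 65

Derivation:
Old value at index 1: -4
New value at index 1: -5
Delta = -5 - -4 = -1
New sum = old_sum + delta = 66 + (-1) = 65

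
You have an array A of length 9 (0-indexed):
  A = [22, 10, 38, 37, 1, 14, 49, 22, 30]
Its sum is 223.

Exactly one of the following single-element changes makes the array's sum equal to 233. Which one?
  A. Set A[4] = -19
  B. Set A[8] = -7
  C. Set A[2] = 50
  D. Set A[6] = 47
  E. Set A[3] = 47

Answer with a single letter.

Option A: A[4] 1->-19, delta=-20, new_sum=223+(-20)=203
Option B: A[8] 30->-7, delta=-37, new_sum=223+(-37)=186
Option C: A[2] 38->50, delta=12, new_sum=223+(12)=235
Option D: A[6] 49->47, delta=-2, new_sum=223+(-2)=221
Option E: A[3] 37->47, delta=10, new_sum=223+(10)=233 <-- matches target

Answer: E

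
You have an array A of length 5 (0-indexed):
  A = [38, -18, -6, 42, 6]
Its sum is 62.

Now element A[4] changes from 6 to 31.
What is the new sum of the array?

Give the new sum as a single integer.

Old value at index 4: 6
New value at index 4: 31
Delta = 31 - 6 = 25
New sum = old_sum + delta = 62 + (25) = 87

Answer: 87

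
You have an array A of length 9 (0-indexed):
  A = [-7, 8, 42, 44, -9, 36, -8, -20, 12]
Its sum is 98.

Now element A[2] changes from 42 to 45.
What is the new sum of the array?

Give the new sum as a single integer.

Old value at index 2: 42
New value at index 2: 45
Delta = 45 - 42 = 3
New sum = old_sum + delta = 98 + (3) = 101

Answer: 101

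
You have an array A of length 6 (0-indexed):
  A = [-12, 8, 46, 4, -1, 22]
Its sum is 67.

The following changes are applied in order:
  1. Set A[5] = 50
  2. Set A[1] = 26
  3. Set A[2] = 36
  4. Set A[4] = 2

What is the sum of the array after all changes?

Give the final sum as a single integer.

Initial sum: 67
Change 1: A[5] 22 -> 50, delta = 28, sum = 95
Change 2: A[1] 8 -> 26, delta = 18, sum = 113
Change 3: A[2] 46 -> 36, delta = -10, sum = 103
Change 4: A[4] -1 -> 2, delta = 3, sum = 106

Answer: 106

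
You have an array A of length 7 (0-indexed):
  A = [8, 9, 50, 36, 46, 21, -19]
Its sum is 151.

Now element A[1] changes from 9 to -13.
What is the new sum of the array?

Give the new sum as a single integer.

Old value at index 1: 9
New value at index 1: -13
Delta = -13 - 9 = -22
New sum = old_sum + delta = 151 + (-22) = 129

Answer: 129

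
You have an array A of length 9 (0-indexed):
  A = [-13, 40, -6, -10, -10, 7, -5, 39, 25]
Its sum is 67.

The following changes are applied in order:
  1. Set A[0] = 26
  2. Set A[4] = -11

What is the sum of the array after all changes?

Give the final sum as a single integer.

Initial sum: 67
Change 1: A[0] -13 -> 26, delta = 39, sum = 106
Change 2: A[4] -10 -> -11, delta = -1, sum = 105

Answer: 105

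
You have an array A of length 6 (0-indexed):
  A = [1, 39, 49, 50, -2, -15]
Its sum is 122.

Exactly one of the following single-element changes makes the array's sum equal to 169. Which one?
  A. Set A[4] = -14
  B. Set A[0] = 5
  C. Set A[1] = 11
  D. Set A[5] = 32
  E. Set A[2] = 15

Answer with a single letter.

Answer: D

Derivation:
Option A: A[4] -2->-14, delta=-12, new_sum=122+(-12)=110
Option B: A[0] 1->5, delta=4, new_sum=122+(4)=126
Option C: A[1] 39->11, delta=-28, new_sum=122+(-28)=94
Option D: A[5] -15->32, delta=47, new_sum=122+(47)=169 <-- matches target
Option E: A[2] 49->15, delta=-34, new_sum=122+(-34)=88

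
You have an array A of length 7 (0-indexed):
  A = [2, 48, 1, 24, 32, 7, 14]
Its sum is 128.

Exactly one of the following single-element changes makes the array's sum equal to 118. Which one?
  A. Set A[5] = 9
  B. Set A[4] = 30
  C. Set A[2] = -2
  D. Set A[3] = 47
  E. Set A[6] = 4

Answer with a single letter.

Option A: A[5] 7->9, delta=2, new_sum=128+(2)=130
Option B: A[4] 32->30, delta=-2, new_sum=128+(-2)=126
Option C: A[2] 1->-2, delta=-3, new_sum=128+(-3)=125
Option D: A[3] 24->47, delta=23, new_sum=128+(23)=151
Option E: A[6] 14->4, delta=-10, new_sum=128+(-10)=118 <-- matches target

Answer: E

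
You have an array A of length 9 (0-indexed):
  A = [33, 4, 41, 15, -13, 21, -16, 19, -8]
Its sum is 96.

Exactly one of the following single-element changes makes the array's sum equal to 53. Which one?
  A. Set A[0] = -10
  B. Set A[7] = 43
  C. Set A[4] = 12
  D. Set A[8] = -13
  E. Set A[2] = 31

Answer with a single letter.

Answer: A

Derivation:
Option A: A[0] 33->-10, delta=-43, new_sum=96+(-43)=53 <-- matches target
Option B: A[7] 19->43, delta=24, new_sum=96+(24)=120
Option C: A[4] -13->12, delta=25, new_sum=96+(25)=121
Option D: A[8] -8->-13, delta=-5, new_sum=96+(-5)=91
Option E: A[2] 41->31, delta=-10, new_sum=96+(-10)=86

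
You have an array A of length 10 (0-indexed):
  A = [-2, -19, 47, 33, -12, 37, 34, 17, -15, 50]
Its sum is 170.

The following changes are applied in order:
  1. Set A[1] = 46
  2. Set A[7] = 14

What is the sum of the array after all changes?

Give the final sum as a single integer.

Answer: 232

Derivation:
Initial sum: 170
Change 1: A[1] -19 -> 46, delta = 65, sum = 235
Change 2: A[7] 17 -> 14, delta = -3, sum = 232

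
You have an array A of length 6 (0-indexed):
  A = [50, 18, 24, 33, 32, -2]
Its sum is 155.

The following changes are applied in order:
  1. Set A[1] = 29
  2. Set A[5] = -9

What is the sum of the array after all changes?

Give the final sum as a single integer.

Initial sum: 155
Change 1: A[1] 18 -> 29, delta = 11, sum = 166
Change 2: A[5] -2 -> -9, delta = -7, sum = 159

Answer: 159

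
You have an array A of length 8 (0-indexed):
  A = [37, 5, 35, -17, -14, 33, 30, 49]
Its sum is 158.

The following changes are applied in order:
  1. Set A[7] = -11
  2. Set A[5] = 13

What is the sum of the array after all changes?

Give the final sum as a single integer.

Answer: 78

Derivation:
Initial sum: 158
Change 1: A[7] 49 -> -11, delta = -60, sum = 98
Change 2: A[5] 33 -> 13, delta = -20, sum = 78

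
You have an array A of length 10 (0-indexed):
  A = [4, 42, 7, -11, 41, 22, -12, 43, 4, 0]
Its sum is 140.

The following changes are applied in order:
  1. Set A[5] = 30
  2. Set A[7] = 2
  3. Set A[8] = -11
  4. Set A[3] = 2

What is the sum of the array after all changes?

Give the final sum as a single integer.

Initial sum: 140
Change 1: A[5] 22 -> 30, delta = 8, sum = 148
Change 2: A[7] 43 -> 2, delta = -41, sum = 107
Change 3: A[8] 4 -> -11, delta = -15, sum = 92
Change 4: A[3] -11 -> 2, delta = 13, sum = 105

Answer: 105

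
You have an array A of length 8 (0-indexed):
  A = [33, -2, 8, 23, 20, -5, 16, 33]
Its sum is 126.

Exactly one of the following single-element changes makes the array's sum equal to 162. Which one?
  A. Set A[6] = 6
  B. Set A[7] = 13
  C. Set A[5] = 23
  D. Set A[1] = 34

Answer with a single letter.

Option A: A[6] 16->6, delta=-10, new_sum=126+(-10)=116
Option B: A[7] 33->13, delta=-20, new_sum=126+(-20)=106
Option C: A[5] -5->23, delta=28, new_sum=126+(28)=154
Option D: A[1] -2->34, delta=36, new_sum=126+(36)=162 <-- matches target

Answer: D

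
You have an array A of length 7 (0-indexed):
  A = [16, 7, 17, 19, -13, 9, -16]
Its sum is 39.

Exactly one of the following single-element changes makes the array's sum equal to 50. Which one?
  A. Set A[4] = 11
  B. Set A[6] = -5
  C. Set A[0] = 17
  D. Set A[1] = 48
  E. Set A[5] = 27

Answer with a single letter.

Answer: B

Derivation:
Option A: A[4] -13->11, delta=24, new_sum=39+(24)=63
Option B: A[6] -16->-5, delta=11, new_sum=39+(11)=50 <-- matches target
Option C: A[0] 16->17, delta=1, new_sum=39+(1)=40
Option D: A[1] 7->48, delta=41, new_sum=39+(41)=80
Option E: A[5] 9->27, delta=18, new_sum=39+(18)=57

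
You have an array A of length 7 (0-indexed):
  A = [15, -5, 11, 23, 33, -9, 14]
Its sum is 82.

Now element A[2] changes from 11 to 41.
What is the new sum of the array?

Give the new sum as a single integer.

Answer: 112

Derivation:
Old value at index 2: 11
New value at index 2: 41
Delta = 41 - 11 = 30
New sum = old_sum + delta = 82 + (30) = 112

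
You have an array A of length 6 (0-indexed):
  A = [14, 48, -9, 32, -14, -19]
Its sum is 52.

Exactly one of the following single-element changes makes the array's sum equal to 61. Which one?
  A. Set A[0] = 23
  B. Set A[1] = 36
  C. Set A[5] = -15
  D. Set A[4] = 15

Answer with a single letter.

Option A: A[0] 14->23, delta=9, new_sum=52+(9)=61 <-- matches target
Option B: A[1] 48->36, delta=-12, new_sum=52+(-12)=40
Option C: A[5] -19->-15, delta=4, new_sum=52+(4)=56
Option D: A[4] -14->15, delta=29, new_sum=52+(29)=81

Answer: A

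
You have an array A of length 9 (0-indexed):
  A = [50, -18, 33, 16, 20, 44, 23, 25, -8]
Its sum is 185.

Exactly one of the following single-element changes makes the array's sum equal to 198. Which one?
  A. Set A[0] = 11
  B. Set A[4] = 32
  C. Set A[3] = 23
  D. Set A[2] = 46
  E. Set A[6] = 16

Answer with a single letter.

Answer: D

Derivation:
Option A: A[0] 50->11, delta=-39, new_sum=185+(-39)=146
Option B: A[4] 20->32, delta=12, new_sum=185+(12)=197
Option C: A[3] 16->23, delta=7, new_sum=185+(7)=192
Option D: A[2] 33->46, delta=13, new_sum=185+(13)=198 <-- matches target
Option E: A[6] 23->16, delta=-7, new_sum=185+(-7)=178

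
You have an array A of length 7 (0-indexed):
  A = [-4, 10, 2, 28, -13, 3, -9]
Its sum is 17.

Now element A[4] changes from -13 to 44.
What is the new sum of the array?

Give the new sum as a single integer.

Answer: 74

Derivation:
Old value at index 4: -13
New value at index 4: 44
Delta = 44 - -13 = 57
New sum = old_sum + delta = 17 + (57) = 74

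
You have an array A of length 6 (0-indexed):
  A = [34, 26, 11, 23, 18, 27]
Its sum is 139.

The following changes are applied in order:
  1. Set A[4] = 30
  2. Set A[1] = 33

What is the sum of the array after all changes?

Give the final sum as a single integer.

Initial sum: 139
Change 1: A[4] 18 -> 30, delta = 12, sum = 151
Change 2: A[1] 26 -> 33, delta = 7, sum = 158

Answer: 158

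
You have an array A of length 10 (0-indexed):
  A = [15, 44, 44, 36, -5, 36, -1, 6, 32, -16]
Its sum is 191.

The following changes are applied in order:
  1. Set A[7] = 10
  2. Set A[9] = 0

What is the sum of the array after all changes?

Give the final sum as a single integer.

Answer: 211

Derivation:
Initial sum: 191
Change 1: A[7] 6 -> 10, delta = 4, sum = 195
Change 2: A[9] -16 -> 0, delta = 16, sum = 211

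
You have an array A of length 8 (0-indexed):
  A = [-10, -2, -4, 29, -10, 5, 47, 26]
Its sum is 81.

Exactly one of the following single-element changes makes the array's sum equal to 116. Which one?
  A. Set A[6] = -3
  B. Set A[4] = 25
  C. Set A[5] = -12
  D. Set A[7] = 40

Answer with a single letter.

Answer: B

Derivation:
Option A: A[6] 47->-3, delta=-50, new_sum=81+(-50)=31
Option B: A[4] -10->25, delta=35, new_sum=81+(35)=116 <-- matches target
Option C: A[5] 5->-12, delta=-17, new_sum=81+(-17)=64
Option D: A[7] 26->40, delta=14, new_sum=81+(14)=95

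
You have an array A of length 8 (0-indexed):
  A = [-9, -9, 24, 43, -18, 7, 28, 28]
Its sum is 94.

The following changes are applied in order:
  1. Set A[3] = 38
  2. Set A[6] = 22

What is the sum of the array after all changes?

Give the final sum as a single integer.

Initial sum: 94
Change 1: A[3] 43 -> 38, delta = -5, sum = 89
Change 2: A[6] 28 -> 22, delta = -6, sum = 83

Answer: 83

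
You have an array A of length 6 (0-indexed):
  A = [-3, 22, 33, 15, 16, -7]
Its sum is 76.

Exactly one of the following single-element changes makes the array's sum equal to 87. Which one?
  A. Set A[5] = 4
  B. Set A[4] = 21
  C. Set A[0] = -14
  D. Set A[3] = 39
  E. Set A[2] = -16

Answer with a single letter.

Option A: A[5] -7->4, delta=11, new_sum=76+(11)=87 <-- matches target
Option B: A[4] 16->21, delta=5, new_sum=76+(5)=81
Option C: A[0] -3->-14, delta=-11, new_sum=76+(-11)=65
Option D: A[3] 15->39, delta=24, new_sum=76+(24)=100
Option E: A[2] 33->-16, delta=-49, new_sum=76+(-49)=27

Answer: A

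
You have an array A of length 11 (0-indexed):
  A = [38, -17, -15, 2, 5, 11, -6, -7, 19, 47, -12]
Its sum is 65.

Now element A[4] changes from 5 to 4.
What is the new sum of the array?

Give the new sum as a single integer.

Old value at index 4: 5
New value at index 4: 4
Delta = 4 - 5 = -1
New sum = old_sum + delta = 65 + (-1) = 64

Answer: 64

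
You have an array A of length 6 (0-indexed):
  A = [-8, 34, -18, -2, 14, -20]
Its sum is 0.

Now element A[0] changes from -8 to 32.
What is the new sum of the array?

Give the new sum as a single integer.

Answer: 40

Derivation:
Old value at index 0: -8
New value at index 0: 32
Delta = 32 - -8 = 40
New sum = old_sum + delta = 0 + (40) = 40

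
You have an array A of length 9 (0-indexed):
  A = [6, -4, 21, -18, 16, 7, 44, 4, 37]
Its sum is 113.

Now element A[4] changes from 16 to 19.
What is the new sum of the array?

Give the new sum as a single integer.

Old value at index 4: 16
New value at index 4: 19
Delta = 19 - 16 = 3
New sum = old_sum + delta = 113 + (3) = 116

Answer: 116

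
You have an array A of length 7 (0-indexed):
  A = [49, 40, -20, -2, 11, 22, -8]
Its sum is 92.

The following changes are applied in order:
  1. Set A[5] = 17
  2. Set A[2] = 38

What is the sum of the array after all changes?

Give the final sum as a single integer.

Initial sum: 92
Change 1: A[5] 22 -> 17, delta = -5, sum = 87
Change 2: A[2] -20 -> 38, delta = 58, sum = 145

Answer: 145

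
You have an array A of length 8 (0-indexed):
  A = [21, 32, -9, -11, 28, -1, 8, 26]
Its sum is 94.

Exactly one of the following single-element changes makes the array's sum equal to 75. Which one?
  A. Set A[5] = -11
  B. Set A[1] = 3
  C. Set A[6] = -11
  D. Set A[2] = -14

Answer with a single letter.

Option A: A[5] -1->-11, delta=-10, new_sum=94+(-10)=84
Option B: A[1] 32->3, delta=-29, new_sum=94+(-29)=65
Option C: A[6] 8->-11, delta=-19, new_sum=94+(-19)=75 <-- matches target
Option D: A[2] -9->-14, delta=-5, new_sum=94+(-5)=89

Answer: C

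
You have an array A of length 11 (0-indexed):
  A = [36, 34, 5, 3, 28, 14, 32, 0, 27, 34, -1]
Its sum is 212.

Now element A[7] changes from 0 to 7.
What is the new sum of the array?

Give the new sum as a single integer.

Answer: 219

Derivation:
Old value at index 7: 0
New value at index 7: 7
Delta = 7 - 0 = 7
New sum = old_sum + delta = 212 + (7) = 219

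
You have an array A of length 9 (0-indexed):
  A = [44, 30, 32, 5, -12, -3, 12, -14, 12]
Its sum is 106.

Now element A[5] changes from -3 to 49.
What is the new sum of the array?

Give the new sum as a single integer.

Old value at index 5: -3
New value at index 5: 49
Delta = 49 - -3 = 52
New sum = old_sum + delta = 106 + (52) = 158

Answer: 158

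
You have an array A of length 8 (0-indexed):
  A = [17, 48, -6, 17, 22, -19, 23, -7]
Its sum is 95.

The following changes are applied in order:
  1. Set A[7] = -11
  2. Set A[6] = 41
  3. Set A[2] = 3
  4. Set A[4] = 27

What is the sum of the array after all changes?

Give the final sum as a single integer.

Answer: 123

Derivation:
Initial sum: 95
Change 1: A[7] -7 -> -11, delta = -4, sum = 91
Change 2: A[6] 23 -> 41, delta = 18, sum = 109
Change 3: A[2] -6 -> 3, delta = 9, sum = 118
Change 4: A[4] 22 -> 27, delta = 5, sum = 123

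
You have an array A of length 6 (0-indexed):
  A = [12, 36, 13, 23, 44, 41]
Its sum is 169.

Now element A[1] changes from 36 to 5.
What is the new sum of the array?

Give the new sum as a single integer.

Answer: 138

Derivation:
Old value at index 1: 36
New value at index 1: 5
Delta = 5 - 36 = -31
New sum = old_sum + delta = 169 + (-31) = 138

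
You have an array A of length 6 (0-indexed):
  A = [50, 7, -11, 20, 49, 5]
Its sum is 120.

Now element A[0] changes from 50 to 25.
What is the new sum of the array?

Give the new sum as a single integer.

Old value at index 0: 50
New value at index 0: 25
Delta = 25 - 50 = -25
New sum = old_sum + delta = 120 + (-25) = 95

Answer: 95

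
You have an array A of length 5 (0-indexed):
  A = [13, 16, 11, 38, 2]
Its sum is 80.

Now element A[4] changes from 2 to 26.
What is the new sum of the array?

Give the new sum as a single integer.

Answer: 104

Derivation:
Old value at index 4: 2
New value at index 4: 26
Delta = 26 - 2 = 24
New sum = old_sum + delta = 80 + (24) = 104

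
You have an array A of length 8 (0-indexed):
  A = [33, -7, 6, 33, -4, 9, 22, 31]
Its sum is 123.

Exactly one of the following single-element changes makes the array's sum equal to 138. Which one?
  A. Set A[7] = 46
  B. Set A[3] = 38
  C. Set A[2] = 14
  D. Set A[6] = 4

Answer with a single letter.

Option A: A[7] 31->46, delta=15, new_sum=123+(15)=138 <-- matches target
Option B: A[3] 33->38, delta=5, new_sum=123+(5)=128
Option C: A[2] 6->14, delta=8, new_sum=123+(8)=131
Option D: A[6] 22->4, delta=-18, new_sum=123+(-18)=105

Answer: A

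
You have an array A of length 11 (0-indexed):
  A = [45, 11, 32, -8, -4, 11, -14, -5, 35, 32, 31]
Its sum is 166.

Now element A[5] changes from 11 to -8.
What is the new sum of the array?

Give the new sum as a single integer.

Old value at index 5: 11
New value at index 5: -8
Delta = -8 - 11 = -19
New sum = old_sum + delta = 166 + (-19) = 147

Answer: 147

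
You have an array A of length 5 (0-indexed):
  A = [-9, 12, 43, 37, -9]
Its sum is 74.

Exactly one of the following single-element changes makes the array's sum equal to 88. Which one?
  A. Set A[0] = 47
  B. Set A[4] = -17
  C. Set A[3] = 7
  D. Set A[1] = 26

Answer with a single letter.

Option A: A[0] -9->47, delta=56, new_sum=74+(56)=130
Option B: A[4] -9->-17, delta=-8, new_sum=74+(-8)=66
Option C: A[3] 37->7, delta=-30, new_sum=74+(-30)=44
Option D: A[1] 12->26, delta=14, new_sum=74+(14)=88 <-- matches target

Answer: D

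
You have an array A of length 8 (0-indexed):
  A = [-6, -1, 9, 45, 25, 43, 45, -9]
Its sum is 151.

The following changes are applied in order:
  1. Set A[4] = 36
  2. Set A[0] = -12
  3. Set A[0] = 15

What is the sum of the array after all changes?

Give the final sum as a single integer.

Initial sum: 151
Change 1: A[4] 25 -> 36, delta = 11, sum = 162
Change 2: A[0] -6 -> -12, delta = -6, sum = 156
Change 3: A[0] -12 -> 15, delta = 27, sum = 183

Answer: 183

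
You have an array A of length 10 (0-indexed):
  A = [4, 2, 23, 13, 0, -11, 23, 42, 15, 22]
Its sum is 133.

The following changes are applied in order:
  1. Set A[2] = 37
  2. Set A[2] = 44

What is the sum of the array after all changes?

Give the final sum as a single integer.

Initial sum: 133
Change 1: A[2] 23 -> 37, delta = 14, sum = 147
Change 2: A[2] 37 -> 44, delta = 7, sum = 154

Answer: 154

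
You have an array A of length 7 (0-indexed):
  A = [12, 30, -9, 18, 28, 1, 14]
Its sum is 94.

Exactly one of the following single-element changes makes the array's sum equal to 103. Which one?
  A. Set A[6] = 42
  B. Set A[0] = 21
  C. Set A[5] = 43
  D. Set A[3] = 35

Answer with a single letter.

Answer: B

Derivation:
Option A: A[6] 14->42, delta=28, new_sum=94+(28)=122
Option B: A[0] 12->21, delta=9, new_sum=94+(9)=103 <-- matches target
Option C: A[5] 1->43, delta=42, new_sum=94+(42)=136
Option D: A[3] 18->35, delta=17, new_sum=94+(17)=111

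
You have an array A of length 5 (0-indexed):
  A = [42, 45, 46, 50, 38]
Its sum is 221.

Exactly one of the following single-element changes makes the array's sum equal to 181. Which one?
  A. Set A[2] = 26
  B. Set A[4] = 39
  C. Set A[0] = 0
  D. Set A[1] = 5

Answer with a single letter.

Option A: A[2] 46->26, delta=-20, new_sum=221+(-20)=201
Option B: A[4] 38->39, delta=1, new_sum=221+(1)=222
Option C: A[0] 42->0, delta=-42, new_sum=221+(-42)=179
Option D: A[1] 45->5, delta=-40, new_sum=221+(-40)=181 <-- matches target

Answer: D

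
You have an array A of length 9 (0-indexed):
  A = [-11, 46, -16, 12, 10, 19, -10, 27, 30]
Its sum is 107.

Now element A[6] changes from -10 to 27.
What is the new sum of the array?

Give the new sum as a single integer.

Old value at index 6: -10
New value at index 6: 27
Delta = 27 - -10 = 37
New sum = old_sum + delta = 107 + (37) = 144

Answer: 144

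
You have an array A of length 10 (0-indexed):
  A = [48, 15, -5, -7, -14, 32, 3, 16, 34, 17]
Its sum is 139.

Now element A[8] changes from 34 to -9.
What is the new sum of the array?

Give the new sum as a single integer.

Old value at index 8: 34
New value at index 8: -9
Delta = -9 - 34 = -43
New sum = old_sum + delta = 139 + (-43) = 96

Answer: 96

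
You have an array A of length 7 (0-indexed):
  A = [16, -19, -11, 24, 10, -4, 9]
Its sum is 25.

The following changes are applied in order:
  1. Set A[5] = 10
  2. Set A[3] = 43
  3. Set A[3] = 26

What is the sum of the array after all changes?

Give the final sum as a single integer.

Initial sum: 25
Change 1: A[5] -4 -> 10, delta = 14, sum = 39
Change 2: A[3] 24 -> 43, delta = 19, sum = 58
Change 3: A[3] 43 -> 26, delta = -17, sum = 41

Answer: 41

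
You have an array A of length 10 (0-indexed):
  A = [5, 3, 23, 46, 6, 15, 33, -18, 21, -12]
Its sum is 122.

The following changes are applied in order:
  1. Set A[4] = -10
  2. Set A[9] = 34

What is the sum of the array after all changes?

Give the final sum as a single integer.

Initial sum: 122
Change 1: A[4] 6 -> -10, delta = -16, sum = 106
Change 2: A[9] -12 -> 34, delta = 46, sum = 152

Answer: 152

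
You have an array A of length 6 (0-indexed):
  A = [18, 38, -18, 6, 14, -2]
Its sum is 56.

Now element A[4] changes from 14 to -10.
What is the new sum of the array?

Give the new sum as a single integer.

Answer: 32

Derivation:
Old value at index 4: 14
New value at index 4: -10
Delta = -10 - 14 = -24
New sum = old_sum + delta = 56 + (-24) = 32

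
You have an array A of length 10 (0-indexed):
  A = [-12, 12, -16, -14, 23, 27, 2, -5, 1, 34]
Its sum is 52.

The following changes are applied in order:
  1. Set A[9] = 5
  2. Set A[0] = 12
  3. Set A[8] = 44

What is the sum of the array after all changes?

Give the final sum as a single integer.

Initial sum: 52
Change 1: A[9] 34 -> 5, delta = -29, sum = 23
Change 2: A[0] -12 -> 12, delta = 24, sum = 47
Change 3: A[8] 1 -> 44, delta = 43, sum = 90

Answer: 90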